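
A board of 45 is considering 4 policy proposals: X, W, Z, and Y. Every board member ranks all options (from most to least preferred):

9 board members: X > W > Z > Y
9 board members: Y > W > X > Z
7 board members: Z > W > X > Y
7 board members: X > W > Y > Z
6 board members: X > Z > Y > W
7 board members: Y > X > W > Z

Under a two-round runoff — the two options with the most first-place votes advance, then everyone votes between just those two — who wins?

X

Round 1 first-place votes: X 22, W 0, Z 7, Y 16.
X and Y advance.
Runoff: X is preferred to Y by 29 voters; Y by 16.
X wins the runoff.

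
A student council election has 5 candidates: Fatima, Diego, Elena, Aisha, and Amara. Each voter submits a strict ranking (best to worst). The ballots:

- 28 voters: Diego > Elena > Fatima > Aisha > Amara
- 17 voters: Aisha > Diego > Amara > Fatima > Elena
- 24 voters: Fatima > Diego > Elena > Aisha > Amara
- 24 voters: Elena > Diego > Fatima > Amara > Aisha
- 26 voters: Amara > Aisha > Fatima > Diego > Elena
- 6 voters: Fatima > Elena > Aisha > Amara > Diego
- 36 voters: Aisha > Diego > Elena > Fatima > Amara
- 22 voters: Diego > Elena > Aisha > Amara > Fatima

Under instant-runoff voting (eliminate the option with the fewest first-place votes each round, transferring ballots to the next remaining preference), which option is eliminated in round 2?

Amara

Round 1: Fatima 30, Diego 50, Elena 24, Aisha 53, Amara 26. Eliminate Elena.
Round 2: Fatima 30, Diego 74, Aisha 53, Amara 26. Eliminate Amara.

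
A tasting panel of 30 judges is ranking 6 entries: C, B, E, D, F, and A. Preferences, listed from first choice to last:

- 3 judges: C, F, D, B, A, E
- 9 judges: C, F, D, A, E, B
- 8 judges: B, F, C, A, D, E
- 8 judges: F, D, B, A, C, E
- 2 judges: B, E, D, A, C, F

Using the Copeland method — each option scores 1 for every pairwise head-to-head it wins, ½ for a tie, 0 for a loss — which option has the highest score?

F

C: beats E, D, and A; loses to B and F → score 3.
B: beats C, E, and A; loses to D and F → score 3.
E: loses to C, B, D, F, and A → score 0.
D: beats B, E, and A; loses to C and F → score 3.
F: beats C, B, E, D, and A → score 5.
A: beats E; loses to C, B, D, and F → score 1.
F has the best pairwise record.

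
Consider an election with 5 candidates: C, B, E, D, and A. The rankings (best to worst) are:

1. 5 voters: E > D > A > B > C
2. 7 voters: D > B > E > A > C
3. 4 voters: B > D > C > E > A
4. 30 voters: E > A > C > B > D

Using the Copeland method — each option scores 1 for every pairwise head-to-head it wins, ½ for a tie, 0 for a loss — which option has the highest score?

C: beats B and D; loses to E and A → score 2.
B: beats D; loses to C, E, and A → score 1.
E: beats C, B, D, and A → score 4.
D: loses to C, B, E, and A → score 0.
A: beats C, B, and D; loses to E → score 3.
E has the best pairwise record.

E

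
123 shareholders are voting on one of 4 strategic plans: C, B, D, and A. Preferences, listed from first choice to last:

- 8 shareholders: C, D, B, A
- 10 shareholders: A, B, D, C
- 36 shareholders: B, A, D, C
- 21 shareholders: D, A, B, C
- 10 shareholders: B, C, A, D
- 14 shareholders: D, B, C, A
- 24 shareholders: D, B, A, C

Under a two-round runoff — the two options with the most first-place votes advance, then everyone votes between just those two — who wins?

Round 1 first-place votes: C 8, B 46, D 59, A 10.
D and B advance.
Runoff: D is preferred to B by 67 voters; B by 56.
D wins the runoff.

D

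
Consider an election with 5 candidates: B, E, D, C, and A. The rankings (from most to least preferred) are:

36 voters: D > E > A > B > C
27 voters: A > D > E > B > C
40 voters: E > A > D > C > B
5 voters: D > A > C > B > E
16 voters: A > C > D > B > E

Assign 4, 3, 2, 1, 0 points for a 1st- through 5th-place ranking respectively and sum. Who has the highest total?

A

B: 36·1 + 27·1 + 40·0 + 5·1 + 16·1 = 84
E: 36·3 + 27·2 + 40·4 + 5·0 + 16·0 = 322
D: 36·4 + 27·3 + 40·2 + 5·4 + 16·2 = 357
C: 36·0 + 27·0 + 40·1 + 5·2 + 16·3 = 98
A: 36·2 + 27·4 + 40·3 + 5·3 + 16·4 = 379
A has the highest Borda score (379).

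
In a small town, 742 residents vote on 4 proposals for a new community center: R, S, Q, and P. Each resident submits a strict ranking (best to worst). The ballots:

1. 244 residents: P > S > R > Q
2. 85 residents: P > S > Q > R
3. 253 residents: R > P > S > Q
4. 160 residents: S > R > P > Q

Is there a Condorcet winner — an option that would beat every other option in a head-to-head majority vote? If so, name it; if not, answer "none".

none

Checking pairwise contests:
S beats R 489–253.
P beats S 582–160.
R beats Q 657–85.
R beats P 413–329.
Every option loses at least one head-to-head, so there is no Condorcet winner.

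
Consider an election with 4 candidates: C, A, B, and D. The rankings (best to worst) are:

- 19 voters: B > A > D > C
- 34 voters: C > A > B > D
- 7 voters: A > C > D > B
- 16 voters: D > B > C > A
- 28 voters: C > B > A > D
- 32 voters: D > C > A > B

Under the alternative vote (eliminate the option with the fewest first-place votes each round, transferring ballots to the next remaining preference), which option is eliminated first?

A

Round 1: C 62, A 7, B 19, D 48. Eliminate A.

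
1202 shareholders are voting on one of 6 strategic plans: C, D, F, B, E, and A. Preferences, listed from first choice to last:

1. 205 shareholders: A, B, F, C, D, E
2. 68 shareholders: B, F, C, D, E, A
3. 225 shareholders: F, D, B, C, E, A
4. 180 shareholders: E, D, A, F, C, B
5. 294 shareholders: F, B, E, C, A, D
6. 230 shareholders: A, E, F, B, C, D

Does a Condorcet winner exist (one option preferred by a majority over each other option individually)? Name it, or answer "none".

Checking pairwise contests:
F beats C 1202–0.
C beats D 797–405.
A beats F 615–587.
F beats B 929–273.
F beats E 792–410.
E beats A 767–435.
Every option loses at least one head-to-head, so there is no Condorcet winner.

none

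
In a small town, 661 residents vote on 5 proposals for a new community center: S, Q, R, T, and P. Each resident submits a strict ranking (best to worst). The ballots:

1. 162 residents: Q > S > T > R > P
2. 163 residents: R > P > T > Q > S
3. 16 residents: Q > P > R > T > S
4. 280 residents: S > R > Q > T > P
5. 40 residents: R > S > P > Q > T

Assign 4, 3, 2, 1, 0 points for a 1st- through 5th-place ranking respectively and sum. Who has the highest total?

R

S: 162·3 + 163·0 + 16·0 + 280·4 + 40·3 = 1726
Q: 162·4 + 163·1 + 16·4 + 280·2 + 40·1 = 1475
R: 162·1 + 163·4 + 16·2 + 280·3 + 40·4 = 1846
T: 162·2 + 163·2 + 16·1 + 280·1 + 40·0 = 946
P: 162·0 + 163·3 + 16·3 + 280·0 + 40·2 = 617
R has the highest Borda score (1846).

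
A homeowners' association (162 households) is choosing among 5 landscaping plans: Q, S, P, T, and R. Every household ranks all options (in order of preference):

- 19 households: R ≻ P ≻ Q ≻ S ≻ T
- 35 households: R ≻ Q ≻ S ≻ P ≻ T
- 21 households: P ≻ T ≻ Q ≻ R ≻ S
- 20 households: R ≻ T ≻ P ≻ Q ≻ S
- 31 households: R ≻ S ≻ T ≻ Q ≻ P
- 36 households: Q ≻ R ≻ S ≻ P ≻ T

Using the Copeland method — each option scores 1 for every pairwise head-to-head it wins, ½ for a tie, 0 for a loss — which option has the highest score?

Q: beats S, P, and T; loses to R → score 3.
S: beats P and T; loses to Q and R → score 2.
P: beats T; loses to Q, S, and R → score 1.
T: loses to Q, S, P, and R → score 0.
R: beats Q, S, P, and T → score 4.
R has the best pairwise record.

R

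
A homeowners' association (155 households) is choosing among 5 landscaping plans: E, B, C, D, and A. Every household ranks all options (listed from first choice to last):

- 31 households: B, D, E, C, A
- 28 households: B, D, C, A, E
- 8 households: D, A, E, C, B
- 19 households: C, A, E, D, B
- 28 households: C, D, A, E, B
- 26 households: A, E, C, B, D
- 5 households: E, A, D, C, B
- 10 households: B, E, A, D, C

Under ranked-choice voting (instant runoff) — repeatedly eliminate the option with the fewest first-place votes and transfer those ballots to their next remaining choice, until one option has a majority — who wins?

Round 1: E 5, B 69, C 47, D 8, A 26. Eliminate E.
Round 2: B 69, C 47, D 8, A 31. Eliminate D.
Round 3: B 69, C 47, A 39. Eliminate A.
Round 4: B 69, C 86. C has a majority.

C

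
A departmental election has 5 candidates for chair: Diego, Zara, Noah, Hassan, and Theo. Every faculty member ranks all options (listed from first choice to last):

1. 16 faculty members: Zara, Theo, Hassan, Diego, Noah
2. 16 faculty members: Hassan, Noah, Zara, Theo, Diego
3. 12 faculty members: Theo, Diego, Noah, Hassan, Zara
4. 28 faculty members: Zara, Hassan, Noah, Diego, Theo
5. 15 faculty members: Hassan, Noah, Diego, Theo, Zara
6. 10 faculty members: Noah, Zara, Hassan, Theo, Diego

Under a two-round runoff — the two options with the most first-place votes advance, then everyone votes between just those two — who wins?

Zara

Round 1 first-place votes: Diego 0, Zara 44, Noah 10, Hassan 31, Theo 12.
Zara and Hassan advance.
Runoff: Zara is preferred to Hassan by 54 voters; Hassan by 43.
Zara wins the runoff.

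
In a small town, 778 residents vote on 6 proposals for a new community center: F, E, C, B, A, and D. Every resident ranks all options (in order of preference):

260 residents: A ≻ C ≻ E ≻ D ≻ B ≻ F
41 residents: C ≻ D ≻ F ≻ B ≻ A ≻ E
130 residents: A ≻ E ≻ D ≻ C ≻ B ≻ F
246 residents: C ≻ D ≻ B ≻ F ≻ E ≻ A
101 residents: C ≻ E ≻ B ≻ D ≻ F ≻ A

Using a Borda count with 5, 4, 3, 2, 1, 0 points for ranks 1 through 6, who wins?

F: 260·0 + 41·3 + 130·0 + 246·2 + 101·1 = 716
E: 260·3 + 41·0 + 130·4 + 246·1 + 101·4 = 1950
C: 260·4 + 41·5 + 130·2 + 246·5 + 101·5 = 3240
B: 260·1 + 41·2 + 130·1 + 246·3 + 101·3 = 1513
A: 260·5 + 41·1 + 130·5 + 246·0 + 101·0 = 1991
D: 260·2 + 41·4 + 130·3 + 246·4 + 101·2 = 2260
C has the highest Borda score (3240).

C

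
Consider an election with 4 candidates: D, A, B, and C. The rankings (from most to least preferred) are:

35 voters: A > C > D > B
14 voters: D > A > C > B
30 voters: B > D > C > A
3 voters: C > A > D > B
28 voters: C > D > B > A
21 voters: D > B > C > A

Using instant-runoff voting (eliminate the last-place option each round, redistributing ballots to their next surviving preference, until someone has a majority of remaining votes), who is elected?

Round 1: D 35, A 35, B 30, C 31. Eliminate B.
Round 2: D 65, A 35, C 31. Eliminate C.
Round 3: D 93, A 38. D has a majority.

D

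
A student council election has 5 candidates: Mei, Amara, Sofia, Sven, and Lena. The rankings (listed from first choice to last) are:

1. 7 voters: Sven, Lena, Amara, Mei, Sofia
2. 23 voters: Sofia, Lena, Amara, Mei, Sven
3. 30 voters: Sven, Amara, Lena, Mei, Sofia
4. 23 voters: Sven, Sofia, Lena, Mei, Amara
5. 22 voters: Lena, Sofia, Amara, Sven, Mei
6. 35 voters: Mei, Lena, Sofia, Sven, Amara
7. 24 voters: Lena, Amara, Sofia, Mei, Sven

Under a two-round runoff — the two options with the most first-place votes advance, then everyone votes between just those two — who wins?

Round 1 first-place votes: Mei 35, Amara 0, Sofia 23, Sven 60, Lena 46.
Sven and Lena advance.
Runoff: Sven is preferred to Lena by 60 voters; Lena by 104.
Lena wins the runoff.

Lena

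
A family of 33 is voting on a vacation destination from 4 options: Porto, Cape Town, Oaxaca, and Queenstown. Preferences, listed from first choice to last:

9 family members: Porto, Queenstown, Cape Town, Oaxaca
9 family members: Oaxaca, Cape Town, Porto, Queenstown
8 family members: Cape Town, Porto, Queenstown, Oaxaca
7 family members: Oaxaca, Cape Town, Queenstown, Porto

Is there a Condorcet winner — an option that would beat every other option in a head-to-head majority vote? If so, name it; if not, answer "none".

Cape Town

Cape Town vs Porto: 24–9 for Cape Town.
Cape Town vs Oaxaca: 17–16 for Cape Town.
Cape Town vs Queenstown: 24–9 for Cape Town.
Cape Town beats every other option head-to-head.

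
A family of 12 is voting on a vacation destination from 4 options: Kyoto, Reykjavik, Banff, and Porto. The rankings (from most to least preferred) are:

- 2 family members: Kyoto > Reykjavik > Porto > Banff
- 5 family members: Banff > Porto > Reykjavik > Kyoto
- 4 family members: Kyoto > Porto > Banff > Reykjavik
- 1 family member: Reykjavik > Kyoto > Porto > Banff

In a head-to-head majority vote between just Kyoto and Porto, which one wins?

Voters preferring Kyoto to Porto: 7; preferring Porto to Kyoto: 5.
Kyoto wins the head-to-head.

Kyoto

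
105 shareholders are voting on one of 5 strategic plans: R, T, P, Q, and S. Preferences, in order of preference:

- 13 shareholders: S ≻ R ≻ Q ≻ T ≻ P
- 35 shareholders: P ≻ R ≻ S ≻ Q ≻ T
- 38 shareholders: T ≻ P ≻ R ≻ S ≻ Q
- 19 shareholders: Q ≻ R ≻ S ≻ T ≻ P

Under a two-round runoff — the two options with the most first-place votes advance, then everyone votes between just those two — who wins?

T

Round 1 first-place votes: R 0, T 38, P 35, Q 19, S 13.
T and P advance.
Runoff: T is preferred to P by 70 voters; P by 35.
T wins the runoff.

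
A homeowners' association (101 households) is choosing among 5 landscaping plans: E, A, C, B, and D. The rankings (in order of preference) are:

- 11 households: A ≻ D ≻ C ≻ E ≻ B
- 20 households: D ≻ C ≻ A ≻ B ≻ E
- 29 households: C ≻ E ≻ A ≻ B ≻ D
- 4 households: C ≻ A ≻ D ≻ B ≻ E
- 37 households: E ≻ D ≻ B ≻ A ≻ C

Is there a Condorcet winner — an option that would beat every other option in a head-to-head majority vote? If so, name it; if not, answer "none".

Checking pairwise contests:
C beats E 64–37.
E beats A 66–35.
D beats C 68–33.
E beats B 77–24.
E beats D 66–35.
Every option loses at least one head-to-head, so there is no Condorcet winner.

none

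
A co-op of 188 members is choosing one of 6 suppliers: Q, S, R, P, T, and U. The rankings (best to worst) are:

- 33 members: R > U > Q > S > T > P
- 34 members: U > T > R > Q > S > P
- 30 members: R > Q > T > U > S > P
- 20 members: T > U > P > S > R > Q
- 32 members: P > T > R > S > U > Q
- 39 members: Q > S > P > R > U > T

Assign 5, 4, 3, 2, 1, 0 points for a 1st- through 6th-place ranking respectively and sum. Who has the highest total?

R

Q: 33·3 + 34·2 + 30·4 + 20·0 + 32·0 + 39·5 = 482
S: 33·2 + 34·1 + 30·1 + 20·2 + 32·2 + 39·4 = 390
R: 33·5 + 34·3 + 30·5 + 20·1 + 32·3 + 39·2 = 611
P: 33·0 + 34·0 + 30·0 + 20·3 + 32·5 + 39·3 = 337
T: 33·1 + 34·4 + 30·3 + 20·5 + 32·4 + 39·0 = 487
U: 33·4 + 34·5 + 30·2 + 20·4 + 32·1 + 39·1 = 513
R has the highest Borda score (611).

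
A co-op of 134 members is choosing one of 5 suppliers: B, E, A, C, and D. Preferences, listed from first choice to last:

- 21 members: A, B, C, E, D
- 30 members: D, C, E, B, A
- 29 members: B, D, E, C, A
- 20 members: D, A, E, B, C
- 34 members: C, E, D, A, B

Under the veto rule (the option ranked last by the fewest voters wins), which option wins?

Last-place votes: B 34, E 0, A 59, C 20, D 21.
E is ranked last by the fewest voters, so E wins.

E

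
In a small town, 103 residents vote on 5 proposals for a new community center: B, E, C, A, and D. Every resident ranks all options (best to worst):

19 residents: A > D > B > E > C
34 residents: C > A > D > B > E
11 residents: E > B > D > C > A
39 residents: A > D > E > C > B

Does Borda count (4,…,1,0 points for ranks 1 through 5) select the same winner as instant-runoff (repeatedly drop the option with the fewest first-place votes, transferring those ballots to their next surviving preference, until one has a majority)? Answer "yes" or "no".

Borda — scores: B 105, E 141, C 186, A 334, D 264. Winner: A.
Instant-runoff — R1 B 0, E 11, C 34, A 58, D 0 (A winner). Winner: A.
The two methods agree.

yes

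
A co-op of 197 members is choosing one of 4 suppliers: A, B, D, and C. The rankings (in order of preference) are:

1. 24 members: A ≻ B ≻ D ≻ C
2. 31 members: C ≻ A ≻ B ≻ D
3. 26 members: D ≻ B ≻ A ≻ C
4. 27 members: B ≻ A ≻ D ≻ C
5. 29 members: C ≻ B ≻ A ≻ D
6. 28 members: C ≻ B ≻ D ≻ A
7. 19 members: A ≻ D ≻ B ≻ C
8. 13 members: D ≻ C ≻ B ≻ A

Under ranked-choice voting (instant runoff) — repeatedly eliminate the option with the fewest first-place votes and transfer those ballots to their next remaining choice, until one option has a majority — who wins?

Round 1: A 43, B 27, D 39, C 88. Eliminate B.
Round 2: A 70, D 39, C 88. Eliminate D.
Round 3: A 96, C 101. C has a majority.

C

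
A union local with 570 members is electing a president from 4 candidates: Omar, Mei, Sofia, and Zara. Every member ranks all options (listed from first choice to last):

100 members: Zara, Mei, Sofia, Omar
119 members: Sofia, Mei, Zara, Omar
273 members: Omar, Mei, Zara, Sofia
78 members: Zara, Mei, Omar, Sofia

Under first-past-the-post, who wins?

Omar

First-place votes: Omar 273, Mei 0, Sofia 119, Zara 178.
Omar has the most first-place votes.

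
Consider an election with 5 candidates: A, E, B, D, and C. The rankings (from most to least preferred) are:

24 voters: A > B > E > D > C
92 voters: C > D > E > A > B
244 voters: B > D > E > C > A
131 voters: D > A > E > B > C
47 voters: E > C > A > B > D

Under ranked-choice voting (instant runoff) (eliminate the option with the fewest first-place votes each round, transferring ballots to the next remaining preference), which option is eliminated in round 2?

E

Round 1: A 24, E 47, B 244, D 131, C 92. Eliminate A.
Round 2: E 47, B 268, D 131, C 92. Eliminate E.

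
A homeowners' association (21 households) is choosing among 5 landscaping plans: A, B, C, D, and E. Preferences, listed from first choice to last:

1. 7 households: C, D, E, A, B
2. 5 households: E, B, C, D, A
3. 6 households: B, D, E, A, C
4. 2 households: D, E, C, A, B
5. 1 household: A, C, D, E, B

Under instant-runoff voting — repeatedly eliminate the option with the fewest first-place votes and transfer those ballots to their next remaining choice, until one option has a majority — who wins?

Round 1: A 1, B 6, C 7, D 2, E 5. Eliminate A.
Round 2: B 6, C 8, D 2, E 5. Eliminate D.
Round 3: B 6, C 8, E 7. Eliminate B.
Round 4: C 8, E 13. E has a majority.

E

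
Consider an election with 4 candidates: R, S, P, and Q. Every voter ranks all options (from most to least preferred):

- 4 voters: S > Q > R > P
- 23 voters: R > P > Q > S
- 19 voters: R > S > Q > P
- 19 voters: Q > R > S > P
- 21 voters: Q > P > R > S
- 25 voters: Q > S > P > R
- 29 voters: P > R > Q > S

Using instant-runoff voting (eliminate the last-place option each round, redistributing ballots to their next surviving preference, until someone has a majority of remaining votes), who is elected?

Round 1: R 42, S 4, P 29, Q 65. Eliminate S.
Round 2: R 42, P 29, Q 69. Eliminate P.
Round 3: R 71, Q 69. R has a majority.

R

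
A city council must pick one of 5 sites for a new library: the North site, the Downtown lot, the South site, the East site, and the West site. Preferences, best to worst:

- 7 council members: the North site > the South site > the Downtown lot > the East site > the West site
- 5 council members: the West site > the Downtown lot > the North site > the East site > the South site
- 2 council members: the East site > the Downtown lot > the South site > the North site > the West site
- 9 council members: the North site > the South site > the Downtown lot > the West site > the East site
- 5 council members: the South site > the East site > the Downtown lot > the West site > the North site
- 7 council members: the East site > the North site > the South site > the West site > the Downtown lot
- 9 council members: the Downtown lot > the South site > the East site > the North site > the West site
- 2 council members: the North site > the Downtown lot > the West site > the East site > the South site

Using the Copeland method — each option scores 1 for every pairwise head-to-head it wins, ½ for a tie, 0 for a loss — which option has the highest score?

the North site: beats the Downtown lot, the South site, and the West site; ties the East site → score 3.5.
the Downtown lot: beats the East site and the West site; loses to the North site and the South site → score 2.
the South site: beats the Downtown lot, the East site, and the West site; loses to the North site → score 3.
the East site: beats the West site; ties the North site; loses to the Downtown lot and the South site → score 1.5.
the West site: loses to the North site, the Downtown lot, the South site, and the East site → score 0.
the North site has the best pairwise record.

the North site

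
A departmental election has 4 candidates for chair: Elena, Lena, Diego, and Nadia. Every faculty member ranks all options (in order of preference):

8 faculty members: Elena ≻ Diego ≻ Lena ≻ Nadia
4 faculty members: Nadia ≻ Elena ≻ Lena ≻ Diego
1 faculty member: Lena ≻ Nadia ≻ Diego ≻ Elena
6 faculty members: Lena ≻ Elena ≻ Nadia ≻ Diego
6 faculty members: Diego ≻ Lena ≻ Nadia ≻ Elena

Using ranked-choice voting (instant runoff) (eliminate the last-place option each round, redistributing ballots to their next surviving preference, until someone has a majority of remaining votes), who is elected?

Lena

Round 1: Elena 8, Lena 7, Diego 6, Nadia 4. Eliminate Nadia.
Round 2: Elena 12, Lena 7, Diego 6. Eliminate Diego.
Round 3: Elena 12, Lena 13. Lena has a majority.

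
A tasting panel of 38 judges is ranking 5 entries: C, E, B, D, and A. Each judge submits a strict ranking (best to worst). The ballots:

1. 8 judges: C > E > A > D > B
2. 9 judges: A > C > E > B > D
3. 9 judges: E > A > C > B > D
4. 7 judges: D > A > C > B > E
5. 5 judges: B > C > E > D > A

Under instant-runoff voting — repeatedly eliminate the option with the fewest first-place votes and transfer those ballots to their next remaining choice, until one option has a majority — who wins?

A

Round 1: C 8, E 9, B 5, D 7, A 9. Eliminate B.
Round 2: C 13, E 9, D 7, A 9. Eliminate D.
Round 3: C 13, E 9, A 16. Eliminate E.
Round 4: C 13, A 25. A has a majority.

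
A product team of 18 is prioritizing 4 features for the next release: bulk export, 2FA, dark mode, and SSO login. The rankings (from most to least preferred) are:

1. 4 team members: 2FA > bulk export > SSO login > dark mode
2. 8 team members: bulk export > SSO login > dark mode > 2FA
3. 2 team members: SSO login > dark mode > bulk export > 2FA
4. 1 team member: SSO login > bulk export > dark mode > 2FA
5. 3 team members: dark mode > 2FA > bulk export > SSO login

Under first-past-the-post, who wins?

First-place votes: bulk export 8, 2FA 4, dark mode 3, SSO login 3.
bulk export has the most first-place votes.

bulk export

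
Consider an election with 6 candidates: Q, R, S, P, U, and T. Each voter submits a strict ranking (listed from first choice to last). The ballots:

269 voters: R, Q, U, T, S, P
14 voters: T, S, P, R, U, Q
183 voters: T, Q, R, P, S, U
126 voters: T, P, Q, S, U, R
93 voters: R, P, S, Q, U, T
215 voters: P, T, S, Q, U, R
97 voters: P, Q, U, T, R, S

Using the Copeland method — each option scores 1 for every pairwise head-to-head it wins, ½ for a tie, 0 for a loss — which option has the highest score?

T

Q: beats R, S, and U; loses to P and T → score 3.
R: beats S, P, and U; loses to Q and T → score 3.
S: beats U; loses to Q, R, P, and T → score 1.
P: beats Q, S, and U; loses to R and T → score 3.
U: loses to Q, R, S, P, and T → score 0.
T: beats Q, R, S, P, and U → score 5.
T has the best pairwise record.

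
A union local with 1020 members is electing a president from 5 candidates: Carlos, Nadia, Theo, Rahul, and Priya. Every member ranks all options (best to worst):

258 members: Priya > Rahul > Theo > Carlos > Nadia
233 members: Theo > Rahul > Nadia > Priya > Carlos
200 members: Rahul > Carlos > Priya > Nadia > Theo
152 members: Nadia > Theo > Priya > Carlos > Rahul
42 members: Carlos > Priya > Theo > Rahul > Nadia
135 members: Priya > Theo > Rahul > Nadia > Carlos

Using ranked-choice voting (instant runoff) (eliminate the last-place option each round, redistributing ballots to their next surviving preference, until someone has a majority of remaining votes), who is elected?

Round 1: Carlos 42, Nadia 152, Theo 233, Rahul 200, Priya 393. Eliminate Carlos.
Round 2: Nadia 152, Theo 233, Rahul 200, Priya 435. Eliminate Nadia.
Round 3: Theo 385, Rahul 200, Priya 435. Eliminate Rahul.
Round 4: Theo 385, Priya 635. Priya has a majority.

Priya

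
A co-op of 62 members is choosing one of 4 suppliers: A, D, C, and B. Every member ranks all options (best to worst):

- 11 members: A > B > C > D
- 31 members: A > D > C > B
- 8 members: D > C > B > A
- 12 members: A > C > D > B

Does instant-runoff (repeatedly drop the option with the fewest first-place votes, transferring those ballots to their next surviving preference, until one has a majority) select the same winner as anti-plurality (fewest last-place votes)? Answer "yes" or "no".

Instant-runoff — R1 A 54, D 8, C 0, B 0 (A winner). Winner: A.
Anti-plurality — last-place votes: A 8, D 11, C 0, B 43. Winner: C.
The two methods disagree.

no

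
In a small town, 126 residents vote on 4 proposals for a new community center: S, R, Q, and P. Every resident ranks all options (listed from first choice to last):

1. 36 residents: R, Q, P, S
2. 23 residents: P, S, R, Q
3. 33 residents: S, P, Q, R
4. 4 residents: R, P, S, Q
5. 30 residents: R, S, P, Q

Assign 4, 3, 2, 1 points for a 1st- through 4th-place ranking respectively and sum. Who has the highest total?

R

S: 36·1 + 23·3 + 33·4 + 4·2 + 30·3 = 335
R: 36·4 + 23·2 + 33·1 + 4·4 + 30·4 = 359
Q: 36·3 + 23·1 + 33·2 + 4·1 + 30·1 = 231
P: 36·2 + 23·4 + 33·3 + 4·3 + 30·2 = 335
R has the highest Borda score (359).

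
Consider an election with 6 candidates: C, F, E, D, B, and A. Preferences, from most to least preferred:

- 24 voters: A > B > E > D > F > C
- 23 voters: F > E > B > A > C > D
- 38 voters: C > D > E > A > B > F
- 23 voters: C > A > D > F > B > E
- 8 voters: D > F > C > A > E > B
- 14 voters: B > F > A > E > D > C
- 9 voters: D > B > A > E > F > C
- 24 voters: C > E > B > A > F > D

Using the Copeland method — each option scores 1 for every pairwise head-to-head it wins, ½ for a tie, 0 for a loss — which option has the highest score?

C

C: beats F, E, D, B, and A → score 5.
F: loses to C, E, D, B, and A → score 0.
E: beats F, D, B, and A; loses to C → score 4.
D: beats F; loses to C, E, B, and A → score 1.
B: beats F and D; loses to C, E, and A → score 2.
A: beats F, D, and B; loses to C and E → score 3.
C has the best pairwise record.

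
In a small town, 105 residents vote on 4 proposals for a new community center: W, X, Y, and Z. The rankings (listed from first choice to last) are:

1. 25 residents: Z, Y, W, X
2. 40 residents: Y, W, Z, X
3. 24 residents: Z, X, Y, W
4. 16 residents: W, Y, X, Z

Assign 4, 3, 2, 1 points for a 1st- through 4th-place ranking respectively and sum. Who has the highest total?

Y

W: 25·2 + 40·3 + 24·1 + 16·4 = 258
X: 25·1 + 40·1 + 24·3 + 16·2 = 169
Y: 25·3 + 40·4 + 24·2 + 16·3 = 331
Z: 25·4 + 40·2 + 24·4 + 16·1 = 292
Y has the highest Borda score (331).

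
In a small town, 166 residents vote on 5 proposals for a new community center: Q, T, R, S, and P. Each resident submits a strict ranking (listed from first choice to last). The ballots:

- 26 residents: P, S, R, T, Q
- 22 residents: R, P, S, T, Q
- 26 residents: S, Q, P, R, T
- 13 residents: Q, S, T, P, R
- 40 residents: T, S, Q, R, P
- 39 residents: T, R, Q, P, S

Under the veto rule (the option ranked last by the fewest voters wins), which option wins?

R

Last-place votes: Q 48, T 26, R 13, S 39, P 40.
R is ranked last by the fewest voters, so R wins.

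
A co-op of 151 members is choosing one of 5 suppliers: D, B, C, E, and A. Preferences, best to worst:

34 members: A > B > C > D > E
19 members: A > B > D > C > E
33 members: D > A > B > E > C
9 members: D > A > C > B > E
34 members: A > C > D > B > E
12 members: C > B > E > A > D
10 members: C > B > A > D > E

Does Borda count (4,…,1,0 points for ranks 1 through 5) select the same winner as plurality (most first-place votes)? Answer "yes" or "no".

yes

Borda — scores: D 318, B 334, C 295, E 57, A 506. Winner: A.
Plurality — first-place votes: D 42, B 0, C 22, E 0, A 87. Winner: A.
The two methods agree.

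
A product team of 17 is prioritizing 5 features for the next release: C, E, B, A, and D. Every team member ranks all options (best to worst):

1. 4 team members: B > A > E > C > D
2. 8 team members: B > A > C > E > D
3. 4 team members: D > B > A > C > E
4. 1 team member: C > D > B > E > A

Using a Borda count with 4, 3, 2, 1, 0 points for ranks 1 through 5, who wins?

B

C: 4·1 + 8·2 + 4·1 + 1·4 = 28
E: 4·2 + 8·1 + 4·0 + 1·1 = 17
B: 4·4 + 8·4 + 4·3 + 1·2 = 62
A: 4·3 + 8·3 + 4·2 + 1·0 = 44
D: 4·0 + 8·0 + 4·4 + 1·3 = 19
B has the highest Borda score (62).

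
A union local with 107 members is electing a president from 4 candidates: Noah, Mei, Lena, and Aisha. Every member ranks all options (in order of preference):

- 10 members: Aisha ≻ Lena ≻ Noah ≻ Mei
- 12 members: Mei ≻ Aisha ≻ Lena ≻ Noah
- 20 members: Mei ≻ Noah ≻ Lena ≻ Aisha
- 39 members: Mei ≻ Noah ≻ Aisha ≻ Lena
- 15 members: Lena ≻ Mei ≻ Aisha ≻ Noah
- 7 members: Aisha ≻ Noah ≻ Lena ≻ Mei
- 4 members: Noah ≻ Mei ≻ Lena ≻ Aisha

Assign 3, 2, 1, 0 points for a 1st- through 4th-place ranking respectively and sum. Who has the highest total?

Noah: 10·1 + 12·0 + 20·2 + 39·2 + 15·0 + 7·2 + 4·3 = 154
Mei: 10·0 + 12·3 + 20·3 + 39·3 + 15·2 + 7·0 + 4·2 = 251
Lena: 10·2 + 12·1 + 20·1 + 39·0 + 15·3 + 7·1 + 4·1 = 108
Aisha: 10·3 + 12·2 + 20·0 + 39·1 + 15·1 + 7·3 + 4·0 = 129
Mei has the highest Borda score (251).

Mei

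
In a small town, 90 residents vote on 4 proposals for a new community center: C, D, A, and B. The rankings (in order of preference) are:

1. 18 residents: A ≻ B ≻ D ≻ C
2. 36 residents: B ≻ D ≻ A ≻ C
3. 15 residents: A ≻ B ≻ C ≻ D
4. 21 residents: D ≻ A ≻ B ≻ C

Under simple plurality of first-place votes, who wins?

B

First-place votes: C 0, D 21, A 33, B 36.
B has the most first-place votes.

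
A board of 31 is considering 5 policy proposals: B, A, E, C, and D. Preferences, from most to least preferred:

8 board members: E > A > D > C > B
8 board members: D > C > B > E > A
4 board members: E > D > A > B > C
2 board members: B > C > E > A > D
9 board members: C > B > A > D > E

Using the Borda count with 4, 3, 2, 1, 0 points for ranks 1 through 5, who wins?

B: 8·0 + 8·2 + 4·1 + 2·4 + 9·3 = 55
A: 8·3 + 8·0 + 4·2 + 2·1 + 9·2 = 52
E: 8·4 + 8·1 + 4·4 + 2·2 + 9·0 = 60
C: 8·1 + 8·3 + 4·0 + 2·3 + 9·4 = 74
D: 8·2 + 8·4 + 4·3 + 2·0 + 9·1 = 69
C has the highest Borda score (74).

C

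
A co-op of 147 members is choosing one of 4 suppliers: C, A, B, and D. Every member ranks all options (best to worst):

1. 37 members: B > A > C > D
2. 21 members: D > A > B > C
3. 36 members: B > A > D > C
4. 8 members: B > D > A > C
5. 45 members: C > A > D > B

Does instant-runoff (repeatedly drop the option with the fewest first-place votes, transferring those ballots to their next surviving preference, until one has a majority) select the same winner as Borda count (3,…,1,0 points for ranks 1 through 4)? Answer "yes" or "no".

no

Instant-runoff — R1 C 45, A 0, B 81, D 21 (B winner). Winner: B.
Borda — scores: C 172, A 286, B 264, D 160. Winner: A.
The two methods disagree.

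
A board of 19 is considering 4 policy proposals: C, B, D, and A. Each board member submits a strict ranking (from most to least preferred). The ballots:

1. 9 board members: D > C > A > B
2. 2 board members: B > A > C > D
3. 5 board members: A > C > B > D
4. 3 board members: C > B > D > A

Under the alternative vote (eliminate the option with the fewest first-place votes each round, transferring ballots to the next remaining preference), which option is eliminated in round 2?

C

Round 1: C 3, B 2, D 9, A 5. Eliminate B.
Round 2: C 3, D 9, A 7. Eliminate C.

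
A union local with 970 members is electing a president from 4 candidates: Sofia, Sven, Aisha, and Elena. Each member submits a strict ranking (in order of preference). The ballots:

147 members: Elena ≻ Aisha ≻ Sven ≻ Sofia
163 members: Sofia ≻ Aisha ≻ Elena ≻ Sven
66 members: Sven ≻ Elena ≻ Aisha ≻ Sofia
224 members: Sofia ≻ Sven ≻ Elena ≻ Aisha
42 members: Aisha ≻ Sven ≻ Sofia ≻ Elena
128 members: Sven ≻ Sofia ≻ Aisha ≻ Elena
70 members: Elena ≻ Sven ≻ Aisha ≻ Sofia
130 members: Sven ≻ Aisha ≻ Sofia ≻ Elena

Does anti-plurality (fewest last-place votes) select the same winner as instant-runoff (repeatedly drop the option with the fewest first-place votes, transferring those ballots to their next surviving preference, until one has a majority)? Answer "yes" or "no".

yes

Anti-plurality — last-place votes: Sofia 283, Sven 163, Aisha 224, Elena 300. Winner: Sven.
Instant-runoff — R1 Sofia 387, Sven 324, Aisha 42, Elena 217 (Aisha out); R2 Sofia 387, Sven 366, Elena 217 (Elena out); R3 Sofia 387, Sven 583 (Sven winner). Winner: Sven.
The two methods agree.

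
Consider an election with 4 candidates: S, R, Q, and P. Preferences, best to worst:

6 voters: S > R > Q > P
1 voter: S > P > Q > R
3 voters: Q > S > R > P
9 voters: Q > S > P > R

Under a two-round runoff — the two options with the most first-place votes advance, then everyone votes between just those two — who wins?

Round 1 first-place votes: S 7, R 0, Q 12, P 0.
Q and S advance.
Runoff: Q is preferred to S by 12 voters; S by 7.
Q wins the runoff.

Q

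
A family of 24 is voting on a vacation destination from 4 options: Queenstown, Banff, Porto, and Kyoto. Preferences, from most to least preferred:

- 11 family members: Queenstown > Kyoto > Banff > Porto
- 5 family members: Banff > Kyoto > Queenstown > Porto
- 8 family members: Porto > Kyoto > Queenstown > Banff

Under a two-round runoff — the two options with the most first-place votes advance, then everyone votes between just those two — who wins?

Queenstown

Round 1 first-place votes: Queenstown 11, Banff 5, Porto 8, Kyoto 0.
Queenstown and Porto advance.
Runoff: Queenstown is preferred to Porto by 16 voters; Porto by 8.
Queenstown wins the runoff.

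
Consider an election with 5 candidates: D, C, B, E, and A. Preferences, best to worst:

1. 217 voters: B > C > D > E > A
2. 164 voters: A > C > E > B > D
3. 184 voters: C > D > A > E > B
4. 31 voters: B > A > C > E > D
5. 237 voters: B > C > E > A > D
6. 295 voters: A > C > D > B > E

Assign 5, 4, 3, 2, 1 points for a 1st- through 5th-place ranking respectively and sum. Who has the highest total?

C

D: 217·3 + 164·1 + 184·4 + 31·1 + 237·1 + 295·3 = 2704
C: 217·4 + 164·4 + 184·5 + 31·3 + 237·4 + 295·4 = 4665
B: 217·5 + 164·2 + 184·1 + 31·5 + 237·5 + 295·2 = 3527
E: 217·2 + 164·3 + 184·2 + 31·2 + 237·3 + 295·1 = 2362
A: 217·1 + 164·5 + 184·3 + 31·4 + 237·2 + 295·5 = 3662
C has the highest Borda score (4665).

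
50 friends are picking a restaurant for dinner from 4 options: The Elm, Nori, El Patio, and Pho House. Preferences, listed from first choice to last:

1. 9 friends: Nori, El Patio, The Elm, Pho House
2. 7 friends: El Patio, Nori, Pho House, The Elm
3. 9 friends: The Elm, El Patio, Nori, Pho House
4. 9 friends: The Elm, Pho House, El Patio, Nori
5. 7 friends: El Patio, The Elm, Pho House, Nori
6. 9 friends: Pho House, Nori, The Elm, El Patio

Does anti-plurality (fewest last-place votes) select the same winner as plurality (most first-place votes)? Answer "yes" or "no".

yes

Anti-plurality — last-place votes: The Elm 7, Nori 16, El Patio 9, Pho House 18. Winner: The Elm.
Plurality — first-place votes: The Elm 18, Nori 9, El Patio 14, Pho House 9. Winner: The Elm.
The two methods agree.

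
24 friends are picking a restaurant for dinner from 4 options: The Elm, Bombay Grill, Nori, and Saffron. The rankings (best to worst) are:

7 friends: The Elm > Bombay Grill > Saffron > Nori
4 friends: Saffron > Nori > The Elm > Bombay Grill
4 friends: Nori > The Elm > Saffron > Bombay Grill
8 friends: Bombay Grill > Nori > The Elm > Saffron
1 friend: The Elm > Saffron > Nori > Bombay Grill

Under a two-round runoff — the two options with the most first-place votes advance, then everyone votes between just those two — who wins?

Round 1 first-place votes: The Elm 8, Bombay Grill 8, Nori 4, Saffron 4.
The Elm and Bombay Grill advance.
Runoff: The Elm is preferred to Bombay Grill by 16 voters; Bombay Grill by 8.
The Elm wins the runoff.

The Elm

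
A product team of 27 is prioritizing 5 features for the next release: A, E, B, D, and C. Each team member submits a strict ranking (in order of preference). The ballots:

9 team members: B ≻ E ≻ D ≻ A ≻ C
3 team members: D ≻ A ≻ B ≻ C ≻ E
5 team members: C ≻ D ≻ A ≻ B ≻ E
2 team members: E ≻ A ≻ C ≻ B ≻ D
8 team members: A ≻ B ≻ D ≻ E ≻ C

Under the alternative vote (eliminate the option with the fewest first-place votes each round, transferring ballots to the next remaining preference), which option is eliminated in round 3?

C

Round 1: A 8, E 2, B 9, D 3, C 5. Eliminate E.
Round 2: A 10, B 9, D 3, C 5. Eliminate D.
Round 3: A 13, B 9, C 5. Eliminate C.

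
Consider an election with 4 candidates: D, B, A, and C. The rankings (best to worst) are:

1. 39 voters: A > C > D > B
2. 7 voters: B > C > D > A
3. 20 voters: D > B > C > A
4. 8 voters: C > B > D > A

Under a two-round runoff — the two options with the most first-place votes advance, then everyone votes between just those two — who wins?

Round 1 first-place votes: D 20, B 7, A 39, C 8.
A and D advance.
Runoff: A is preferred to D by 39 voters; D by 35.
A wins the runoff.

A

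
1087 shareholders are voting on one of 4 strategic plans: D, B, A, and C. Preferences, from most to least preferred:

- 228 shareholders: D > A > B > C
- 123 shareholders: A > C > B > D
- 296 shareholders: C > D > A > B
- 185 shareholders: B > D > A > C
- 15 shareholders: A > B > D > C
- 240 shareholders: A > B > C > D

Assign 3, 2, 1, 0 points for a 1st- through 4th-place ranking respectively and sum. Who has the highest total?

D: 228·3 + 123·0 + 296·2 + 185·2 + 15·1 + 240·0 = 1661
B: 228·1 + 123·1 + 296·0 + 185·3 + 15·2 + 240·2 = 1416
A: 228·2 + 123·3 + 296·1 + 185·1 + 15·3 + 240·3 = 2071
C: 228·0 + 123·2 + 296·3 + 185·0 + 15·0 + 240·1 = 1374
A has the highest Borda score (2071).

A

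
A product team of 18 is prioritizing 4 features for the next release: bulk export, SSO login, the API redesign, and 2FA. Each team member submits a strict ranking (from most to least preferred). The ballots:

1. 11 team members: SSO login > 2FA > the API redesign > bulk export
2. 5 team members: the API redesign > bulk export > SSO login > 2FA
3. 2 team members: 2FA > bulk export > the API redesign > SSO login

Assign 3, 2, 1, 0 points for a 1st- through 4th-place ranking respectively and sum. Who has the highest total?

SSO login

bulk export: 11·0 + 5·2 + 2·2 = 14
SSO login: 11·3 + 5·1 + 2·0 = 38
the API redesign: 11·1 + 5·3 + 2·1 = 28
2FA: 11·2 + 5·0 + 2·3 = 28
SSO login has the highest Borda score (38).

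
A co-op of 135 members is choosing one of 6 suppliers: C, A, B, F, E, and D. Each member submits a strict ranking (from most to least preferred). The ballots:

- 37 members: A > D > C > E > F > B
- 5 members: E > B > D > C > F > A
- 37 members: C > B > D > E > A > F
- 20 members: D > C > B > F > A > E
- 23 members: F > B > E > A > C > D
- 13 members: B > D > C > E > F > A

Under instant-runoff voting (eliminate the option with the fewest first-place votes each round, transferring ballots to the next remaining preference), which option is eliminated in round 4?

C

Round 1: C 37, A 37, B 13, F 23, E 5, D 20. Eliminate E.
Round 2: C 37, A 37, B 18, F 23, D 20. Eliminate B.
Round 3: C 37, A 37, F 23, D 38. Eliminate F.
Round 4: C 37, A 60, D 38. Eliminate C.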